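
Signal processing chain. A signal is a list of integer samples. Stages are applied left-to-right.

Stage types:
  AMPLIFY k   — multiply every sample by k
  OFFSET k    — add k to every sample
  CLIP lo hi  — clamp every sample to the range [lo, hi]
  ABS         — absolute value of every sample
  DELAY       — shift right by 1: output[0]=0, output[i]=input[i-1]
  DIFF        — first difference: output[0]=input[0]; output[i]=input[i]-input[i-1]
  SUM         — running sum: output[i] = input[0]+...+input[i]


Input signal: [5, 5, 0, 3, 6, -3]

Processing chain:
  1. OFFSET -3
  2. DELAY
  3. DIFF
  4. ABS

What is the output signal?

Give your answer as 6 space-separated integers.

Input: [5, 5, 0, 3, 6, -3]
Stage 1 (OFFSET -3): 5+-3=2, 5+-3=2, 0+-3=-3, 3+-3=0, 6+-3=3, -3+-3=-6 -> [2, 2, -3, 0, 3, -6]
Stage 2 (DELAY): [0, 2, 2, -3, 0, 3] = [0, 2, 2, -3, 0, 3] -> [0, 2, 2, -3, 0, 3]
Stage 3 (DIFF): s[0]=0, 2-0=2, 2-2=0, -3-2=-5, 0--3=3, 3-0=3 -> [0, 2, 0, -5, 3, 3]
Stage 4 (ABS): |0|=0, |2|=2, |0|=0, |-5|=5, |3|=3, |3|=3 -> [0, 2, 0, 5, 3, 3]

Answer: 0 2 0 5 3 3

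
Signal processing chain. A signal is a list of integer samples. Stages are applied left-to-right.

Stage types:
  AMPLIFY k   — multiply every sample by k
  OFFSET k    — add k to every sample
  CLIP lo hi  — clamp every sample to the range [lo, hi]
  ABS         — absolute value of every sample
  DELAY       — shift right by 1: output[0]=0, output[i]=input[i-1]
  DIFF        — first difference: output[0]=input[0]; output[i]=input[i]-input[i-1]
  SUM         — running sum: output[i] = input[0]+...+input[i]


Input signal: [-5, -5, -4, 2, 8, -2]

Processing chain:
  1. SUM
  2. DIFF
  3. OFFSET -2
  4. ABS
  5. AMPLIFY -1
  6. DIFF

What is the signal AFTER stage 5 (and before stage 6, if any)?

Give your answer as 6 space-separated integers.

Answer: -7 -7 -6 0 -6 -4

Derivation:
Input: [-5, -5, -4, 2, 8, -2]
Stage 1 (SUM): sum[0..0]=-5, sum[0..1]=-10, sum[0..2]=-14, sum[0..3]=-12, sum[0..4]=-4, sum[0..5]=-6 -> [-5, -10, -14, -12, -4, -6]
Stage 2 (DIFF): s[0]=-5, -10--5=-5, -14--10=-4, -12--14=2, -4--12=8, -6--4=-2 -> [-5, -5, -4, 2, 8, -2]
Stage 3 (OFFSET -2): -5+-2=-7, -5+-2=-7, -4+-2=-6, 2+-2=0, 8+-2=6, -2+-2=-4 -> [-7, -7, -6, 0, 6, -4]
Stage 4 (ABS): |-7|=7, |-7|=7, |-6|=6, |0|=0, |6|=6, |-4|=4 -> [7, 7, 6, 0, 6, 4]
Stage 5 (AMPLIFY -1): 7*-1=-7, 7*-1=-7, 6*-1=-6, 0*-1=0, 6*-1=-6, 4*-1=-4 -> [-7, -7, -6, 0, -6, -4]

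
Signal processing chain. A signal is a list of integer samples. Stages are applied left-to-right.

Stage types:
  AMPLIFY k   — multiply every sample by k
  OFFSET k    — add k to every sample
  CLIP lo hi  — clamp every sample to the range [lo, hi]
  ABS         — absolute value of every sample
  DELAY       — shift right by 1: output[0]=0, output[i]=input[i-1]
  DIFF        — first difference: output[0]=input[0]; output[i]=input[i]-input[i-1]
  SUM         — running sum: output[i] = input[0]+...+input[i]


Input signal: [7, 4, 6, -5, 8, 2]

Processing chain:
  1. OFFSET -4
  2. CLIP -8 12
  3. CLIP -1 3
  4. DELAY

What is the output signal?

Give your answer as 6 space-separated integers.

Answer: 0 3 0 2 -1 3

Derivation:
Input: [7, 4, 6, -5, 8, 2]
Stage 1 (OFFSET -4): 7+-4=3, 4+-4=0, 6+-4=2, -5+-4=-9, 8+-4=4, 2+-4=-2 -> [3, 0, 2, -9, 4, -2]
Stage 2 (CLIP -8 12): clip(3,-8,12)=3, clip(0,-8,12)=0, clip(2,-8,12)=2, clip(-9,-8,12)=-8, clip(4,-8,12)=4, clip(-2,-8,12)=-2 -> [3, 0, 2, -8, 4, -2]
Stage 3 (CLIP -1 3): clip(3,-1,3)=3, clip(0,-1,3)=0, clip(2,-1,3)=2, clip(-8,-1,3)=-1, clip(4,-1,3)=3, clip(-2,-1,3)=-1 -> [3, 0, 2, -1, 3, -1]
Stage 4 (DELAY): [0, 3, 0, 2, -1, 3] = [0, 3, 0, 2, -1, 3] -> [0, 3, 0, 2, -1, 3]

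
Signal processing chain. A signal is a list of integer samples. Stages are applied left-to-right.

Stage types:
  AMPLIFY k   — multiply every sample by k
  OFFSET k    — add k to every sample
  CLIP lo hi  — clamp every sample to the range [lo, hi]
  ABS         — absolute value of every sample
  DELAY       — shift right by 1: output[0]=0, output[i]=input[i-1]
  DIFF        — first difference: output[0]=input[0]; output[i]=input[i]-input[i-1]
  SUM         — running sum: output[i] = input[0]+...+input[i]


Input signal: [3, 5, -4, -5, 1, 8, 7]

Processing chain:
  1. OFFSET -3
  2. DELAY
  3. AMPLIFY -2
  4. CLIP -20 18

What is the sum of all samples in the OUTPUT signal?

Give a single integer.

Input: [3, 5, -4, -5, 1, 8, 7]
Stage 1 (OFFSET -3): 3+-3=0, 5+-3=2, -4+-3=-7, -5+-3=-8, 1+-3=-2, 8+-3=5, 7+-3=4 -> [0, 2, -7, -8, -2, 5, 4]
Stage 2 (DELAY): [0, 0, 2, -7, -8, -2, 5] = [0, 0, 2, -7, -8, -2, 5] -> [0, 0, 2, -7, -8, -2, 5]
Stage 3 (AMPLIFY -2): 0*-2=0, 0*-2=0, 2*-2=-4, -7*-2=14, -8*-2=16, -2*-2=4, 5*-2=-10 -> [0, 0, -4, 14, 16, 4, -10]
Stage 4 (CLIP -20 18): clip(0,-20,18)=0, clip(0,-20,18)=0, clip(-4,-20,18)=-4, clip(14,-20,18)=14, clip(16,-20,18)=16, clip(4,-20,18)=4, clip(-10,-20,18)=-10 -> [0, 0, -4, 14, 16, 4, -10]
Output sum: 20

Answer: 20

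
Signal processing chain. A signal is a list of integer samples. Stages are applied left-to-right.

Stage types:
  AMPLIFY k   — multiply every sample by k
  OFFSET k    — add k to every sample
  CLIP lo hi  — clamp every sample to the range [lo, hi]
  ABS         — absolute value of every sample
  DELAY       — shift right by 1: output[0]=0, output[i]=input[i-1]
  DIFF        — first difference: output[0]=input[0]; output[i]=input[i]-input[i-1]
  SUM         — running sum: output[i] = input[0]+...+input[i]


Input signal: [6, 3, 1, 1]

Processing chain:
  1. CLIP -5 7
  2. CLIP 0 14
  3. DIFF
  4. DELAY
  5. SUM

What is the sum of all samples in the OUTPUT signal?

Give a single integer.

Answer: 10

Derivation:
Input: [6, 3, 1, 1]
Stage 1 (CLIP -5 7): clip(6,-5,7)=6, clip(3,-5,7)=3, clip(1,-5,7)=1, clip(1,-5,7)=1 -> [6, 3, 1, 1]
Stage 2 (CLIP 0 14): clip(6,0,14)=6, clip(3,0,14)=3, clip(1,0,14)=1, clip(1,0,14)=1 -> [6, 3, 1, 1]
Stage 3 (DIFF): s[0]=6, 3-6=-3, 1-3=-2, 1-1=0 -> [6, -3, -2, 0]
Stage 4 (DELAY): [0, 6, -3, -2] = [0, 6, -3, -2] -> [0, 6, -3, -2]
Stage 5 (SUM): sum[0..0]=0, sum[0..1]=6, sum[0..2]=3, sum[0..3]=1 -> [0, 6, 3, 1]
Output sum: 10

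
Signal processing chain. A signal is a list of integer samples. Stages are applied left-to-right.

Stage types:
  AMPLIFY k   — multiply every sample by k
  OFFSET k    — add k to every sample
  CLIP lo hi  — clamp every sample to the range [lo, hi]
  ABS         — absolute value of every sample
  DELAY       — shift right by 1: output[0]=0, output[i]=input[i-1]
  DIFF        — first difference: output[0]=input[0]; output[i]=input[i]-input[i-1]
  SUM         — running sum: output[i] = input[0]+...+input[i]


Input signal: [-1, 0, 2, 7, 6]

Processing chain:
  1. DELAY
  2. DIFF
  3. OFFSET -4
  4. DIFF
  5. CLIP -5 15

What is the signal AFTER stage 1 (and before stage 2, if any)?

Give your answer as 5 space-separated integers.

Answer: 0 -1 0 2 7

Derivation:
Input: [-1, 0, 2, 7, 6]
Stage 1 (DELAY): [0, -1, 0, 2, 7] = [0, -1, 0, 2, 7] -> [0, -1, 0, 2, 7]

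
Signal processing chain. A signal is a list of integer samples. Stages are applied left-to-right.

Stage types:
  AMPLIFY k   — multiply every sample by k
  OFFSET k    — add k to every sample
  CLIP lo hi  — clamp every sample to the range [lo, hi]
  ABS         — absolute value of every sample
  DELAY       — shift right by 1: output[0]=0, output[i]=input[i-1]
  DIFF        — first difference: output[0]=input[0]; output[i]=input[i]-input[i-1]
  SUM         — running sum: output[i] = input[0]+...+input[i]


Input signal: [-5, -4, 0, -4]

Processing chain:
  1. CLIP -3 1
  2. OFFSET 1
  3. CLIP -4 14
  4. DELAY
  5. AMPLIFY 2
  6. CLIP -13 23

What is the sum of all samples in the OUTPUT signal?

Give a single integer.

Input: [-5, -4, 0, -4]
Stage 1 (CLIP -3 1): clip(-5,-3,1)=-3, clip(-4,-3,1)=-3, clip(0,-3,1)=0, clip(-4,-3,1)=-3 -> [-3, -3, 0, -3]
Stage 2 (OFFSET 1): -3+1=-2, -3+1=-2, 0+1=1, -3+1=-2 -> [-2, -2, 1, -2]
Stage 3 (CLIP -4 14): clip(-2,-4,14)=-2, clip(-2,-4,14)=-2, clip(1,-4,14)=1, clip(-2,-4,14)=-2 -> [-2, -2, 1, -2]
Stage 4 (DELAY): [0, -2, -2, 1] = [0, -2, -2, 1] -> [0, -2, -2, 1]
Stage 5 (AMPLIFY 2): 0*2=0, -2*2=-4, -2*2=-4, 1*2=2 -> [0, -4, -4, 2]
Stage 6 (CLIP -13 23): clip(0,-13,23)=0, clip(-4,-13,23)=-4, clip(-4,-13,23)=-4, clip(2,-13,23)=2 -> [0, -4, -4, 2]
Output sum: -6

Answer: -6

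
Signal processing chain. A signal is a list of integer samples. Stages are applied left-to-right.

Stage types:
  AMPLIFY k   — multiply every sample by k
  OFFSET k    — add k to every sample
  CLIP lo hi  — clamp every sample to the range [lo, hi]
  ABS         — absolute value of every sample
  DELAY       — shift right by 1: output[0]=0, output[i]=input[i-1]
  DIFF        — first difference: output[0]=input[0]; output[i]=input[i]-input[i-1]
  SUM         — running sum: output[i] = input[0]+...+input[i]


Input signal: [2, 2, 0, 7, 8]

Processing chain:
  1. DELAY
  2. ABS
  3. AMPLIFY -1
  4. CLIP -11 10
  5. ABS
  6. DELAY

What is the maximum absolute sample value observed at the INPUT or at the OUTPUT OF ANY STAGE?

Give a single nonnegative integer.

Input: [2, 2, 0, 7, 8] (max |s|=8)
Stage 1 (DELAY): [0, 2, 2, 0, 7] = [0, 2, 2, 0, 7] -> [0, 2, 2, 0, 7] (max |s|=7)
Stage 2 (ABS): |0|=0, |2|=2, |2|=2, |0|=0, |7|=7 -> [0, 2, 2, 0, 7] (max |s|=7)
Stage 3 (AMPLIFY -1): 0*-1=0, 2*-1=-2, 2*-1=-2, 0*-1=0, 7*-1=-7 -> [0, -2, -2, 0, -7] (max |s|=7)
Stage 4 (CLIP -11 10): clip(0,-11,10)=0, clip(-2,-11,10)=-2, clip(-2,-11,10)=-2, clip(0,-11,10)=0, clip(-7,-11,10)=-7 -> [0, -2, -2, 0, -7] (max |s|=7)
Stage 5 (ABS): |0|=0, |-2|=2, |-2|=2, |0|=0, |-7|=7 -> [0, 2, 2, 0, 7] (max |s|=7)
Stage 6 (DELAY): [0, 0, 2, 2, 0] = [0, 0, 2, 2, 0] -> [0, 0, 2, 2, 0] (max |s|=2)
Overall max amplitude: 8

Answer: 8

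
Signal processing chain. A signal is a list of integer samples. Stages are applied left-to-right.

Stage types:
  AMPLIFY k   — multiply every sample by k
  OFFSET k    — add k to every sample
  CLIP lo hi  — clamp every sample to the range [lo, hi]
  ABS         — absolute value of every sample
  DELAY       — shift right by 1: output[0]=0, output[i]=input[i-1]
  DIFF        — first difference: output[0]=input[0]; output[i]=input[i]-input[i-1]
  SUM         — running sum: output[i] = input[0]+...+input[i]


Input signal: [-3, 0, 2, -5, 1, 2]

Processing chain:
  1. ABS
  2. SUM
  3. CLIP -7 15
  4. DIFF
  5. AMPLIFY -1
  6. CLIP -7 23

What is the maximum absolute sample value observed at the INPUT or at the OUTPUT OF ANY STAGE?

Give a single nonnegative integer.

Answer: 13

Derivation:
Input: [-3, 0, 2, -5, 1, 2] (max |s|=5)
Stage 1 (ABS): |-3|=3, |0|=0, |2|=2, |-5|=5, |1|=1, |2|=2 -> [3, 0, 2, 5, 1, 2] (max |s|=5)
Stage 2 (SUM): sum[0..0]=3, sum[0..1]=3, sum[0..2]=5, sum[0..3]=10, sum[0..4]=11, sum[0..5]=13 -> [3, 3, 5, 10, 11, 13] (max |s|=13)
Stage 3 (CLIP -7 15): clip(3,-7,15)=3, clip(3,-7,15)=3, clip(5,-7,15)=5, clip(10,-7,15)=10, clip(11,-7,15)=11, clip(13,-7,15)=13 -> [3, 3, 5, 10, 11, 13] (max |s|=13)
Stage 4 (DIFF): s[0]=3, 3-3=0, 5-3=2, 10-5=5, 11-10=1, 13-11=2 -> [3, 0, 2, 5, 1, 2] (max |s|=5)
Stage 5 (AMPLIFY -1): 3*-1=-3, 0*-1=0, 2*-1=-2, 5*-1=-5, 1*-1=-1, 2*-1=-2 -> [-3, 0, -2, -5, -1, -2] (max |s|=5)
Stage 6 (CLIP -7 23): clip(-3,-7,23)=-3, clip(0,-7,23)=0, clip(-2,-7,23)=-2, clip(-5,-7,23)=-5, clip(-1,-7,23)=-1, clip(-2,-7,23)=-2 -> [-3, 0, -2, -5, -1, -2] (max |s|=5)
Overall max amplitude: 13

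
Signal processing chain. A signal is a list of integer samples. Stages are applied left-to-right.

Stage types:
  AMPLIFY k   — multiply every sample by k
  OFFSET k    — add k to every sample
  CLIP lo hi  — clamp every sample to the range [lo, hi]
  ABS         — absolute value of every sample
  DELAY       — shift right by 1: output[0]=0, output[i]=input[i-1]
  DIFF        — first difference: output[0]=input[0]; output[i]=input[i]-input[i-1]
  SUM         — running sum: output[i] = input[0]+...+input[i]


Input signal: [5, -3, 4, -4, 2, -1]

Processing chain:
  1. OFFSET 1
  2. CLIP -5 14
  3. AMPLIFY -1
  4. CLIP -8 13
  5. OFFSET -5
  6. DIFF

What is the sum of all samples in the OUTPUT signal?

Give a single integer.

Answer: -5

Derivation:
Input: [5, -3, 4, -4, 2, -1]
Stage 1 (OFFSET 1): 5+1=6, -3+1=-2, 4+1=5, -4+1=-3, 2+1=3, -1+1=0 -> [6, -2, 5, -3, 3, 0]
Stage 2 (CLIP -5 14): clip(6,-5,14)=6, clip(-2,-5,14)=-2, clip(5,-5,14)=5, clip(-3,-5,14)=-3, clip(3,-5,14)=3, clip(0,-5,14)=0 -> [6, -2, 5, -3, 3, 0]
Stage 3 (AMPLIFY -1): 6*-1=-6, -2*-1=2, 5*-1=-5, -3*-1=3, 3*-1=-3, 0*-1=0 -> [-6, 2, -5, 3, -3, 0]
Stage 4 (CLIP -8 13): clip(-6,-8,13)=-6, clip(2,-8,13)=2, clip(-5,-8,13)=-5, clip(3,-8,13)=3, clip(-3,-8,13)=-3, clip(0,-8,13)=0 -> [-6, 2, -5, 3, -3, 0]
Stage 5 (OFFSET -5): -6+-5=-11, 2+-5=-3, -5+-5=-10, 3+-5=-2, -3+-5=-8, 0+-5=-5 -> [-11, -3, -10, -2, -8, -5]
Stage 6 (DIFF): s[0]=-11, -3--11=8, -10--3=-7, -2--10=8, -8--2=-6, -5--8=3 -> [-11, 8, -7, 8, -6, 3]
Output sum: -5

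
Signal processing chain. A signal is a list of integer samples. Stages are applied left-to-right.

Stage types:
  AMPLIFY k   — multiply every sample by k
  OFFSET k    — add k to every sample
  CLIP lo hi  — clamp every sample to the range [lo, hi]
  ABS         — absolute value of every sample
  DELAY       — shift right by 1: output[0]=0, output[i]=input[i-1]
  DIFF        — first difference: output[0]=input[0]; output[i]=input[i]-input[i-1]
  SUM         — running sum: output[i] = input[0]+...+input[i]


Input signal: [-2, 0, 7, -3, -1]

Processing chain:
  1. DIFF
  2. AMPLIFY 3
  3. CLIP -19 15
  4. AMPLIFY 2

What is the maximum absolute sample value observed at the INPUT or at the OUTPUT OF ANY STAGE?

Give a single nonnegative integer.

Answer: 38

Derivation:
Input: [-2, 0, 7, -3, -1] (max |s|=7)
Stage 1 (DIFF): s[0]=-2, 0--2=2, 7-0=7, -3-7=-10, -1--3=2 -> [-2, 2, 7, -10, 2] (max |s|=10)
Stage 2 (AMPLIFY 3): -2*3=-6, 2*3=6, 7*3=21, -10*3=-30, 2*3=6 -> [-6, 6, 21, -30, 6] (max |s|=30)
Stage 3 (CLIP -19 15): clip(-6,-19,15)=-6, clip(6,-19,15)=6, clip(21,-19,15)=15, clip(-30,-19,15)=-19, clip(6,-19,15)=6 -> [-6, 6, 15, -19, 6] (max |s|=19)
Stage 4 (AMPLIFY 2): -6*2=-12, 6*2=12, 15*2=30, -19*2=-38, 6*2=12 -> [-12, 12, 30, -38, 12] (max |s|=38)
Overall max amplitude: 38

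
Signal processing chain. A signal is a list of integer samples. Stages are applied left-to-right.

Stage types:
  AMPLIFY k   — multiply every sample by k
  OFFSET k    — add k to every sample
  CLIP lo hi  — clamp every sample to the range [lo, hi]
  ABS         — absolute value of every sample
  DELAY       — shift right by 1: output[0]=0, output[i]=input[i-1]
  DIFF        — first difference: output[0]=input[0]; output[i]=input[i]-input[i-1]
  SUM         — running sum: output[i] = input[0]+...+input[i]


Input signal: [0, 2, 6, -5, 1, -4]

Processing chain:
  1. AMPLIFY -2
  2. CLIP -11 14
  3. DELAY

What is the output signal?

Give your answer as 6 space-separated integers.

Answer: 0 0 -4 -11 10 -2

Derivation:
Input: [0, 2, 6, -5, 1, -4]
Stage 1 (AMPLIFY -2): 0*-2=0, 2*-2=-4, 6*-2=-12, -5*-2=10, 1*-2=-2, -4*-2=8 -> [0, -4, -12, 10, -2, 8]
Stage 2 (CLIP -11 14): clip(0,-11,14)=0, clip(-4,-11,14)=-4, clip(-12,-11,14)=-11, clip(10,-11,14)=10, clip(-2,-11,14)=-2, clip(8,-11,14)=8 -> [0, -4, -11, 10, -2, 8]
Stage 3 (DELAY): [0, 0, -4, -11, 10, -2] = [0, 0, -4, -11, 10, -2] -> [0, 0, -4, -11, 10, -2]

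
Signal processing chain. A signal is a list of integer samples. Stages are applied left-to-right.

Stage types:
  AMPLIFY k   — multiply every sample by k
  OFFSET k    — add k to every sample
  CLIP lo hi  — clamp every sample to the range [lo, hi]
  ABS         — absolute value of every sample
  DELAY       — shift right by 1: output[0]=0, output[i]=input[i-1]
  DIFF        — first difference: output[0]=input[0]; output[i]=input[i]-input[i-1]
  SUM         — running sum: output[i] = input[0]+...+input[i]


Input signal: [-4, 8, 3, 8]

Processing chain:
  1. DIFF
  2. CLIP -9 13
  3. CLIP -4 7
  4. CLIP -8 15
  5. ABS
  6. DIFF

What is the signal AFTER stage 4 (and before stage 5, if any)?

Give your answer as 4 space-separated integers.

Answer: -4 7 -4 5

Derivation:
Input: [-4, 8, 3, 8]
Stage 1 (DIFF): s[0]=-4, 8--4=12, 3-8=-5, 8-3=5 -> [-4, 12, -5, 5]
Stage 2 (CLIP -9 13): clip(-4,-9,13)=-4, clip(12,-9,13)=12, clip(-5,-9,13)=-5, clip(5,-9,13)=5 -> [-4, 12, -5, 5]
Stage 3 (CLIP -4 7): clip(-4,-4,7)=-4, clip(12,-4,7)=7, clip(-5,-4,7)=-4, clip(5,-4,7)=5 -> [-4, 7, -4, 5]
Stage 4 (CLIP -8 15): clip(-4,-8,15)=-4, clip(7,-8,15)=7, clip(-4,-8,15)=-4, clip(5,-8,15)=5 -> [-4, 7, -4, 5]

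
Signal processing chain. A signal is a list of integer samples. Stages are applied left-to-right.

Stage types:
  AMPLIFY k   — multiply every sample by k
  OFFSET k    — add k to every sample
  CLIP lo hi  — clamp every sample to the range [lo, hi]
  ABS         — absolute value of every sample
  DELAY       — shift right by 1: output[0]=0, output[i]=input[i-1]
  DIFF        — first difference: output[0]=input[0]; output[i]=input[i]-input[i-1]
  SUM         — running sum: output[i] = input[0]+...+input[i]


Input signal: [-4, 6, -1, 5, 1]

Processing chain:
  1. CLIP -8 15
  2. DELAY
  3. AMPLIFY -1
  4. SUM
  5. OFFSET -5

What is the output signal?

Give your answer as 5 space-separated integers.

Input: [-4, 6, -1, 5, 1]
Stage 1 (CLIP -8 15): clip(-4,-8,15)=-4, clip(6,-8,15)=6, clip(-1,-8,15)=-1, clip(5,-8,15)=5, clip(1,-8,15)=1 -> [-4, 6, -1, 5, 1]
Stage 2 (DELAY): [0, -4, 6, -1, 5] = [0, -4, 6, -1, 5] -> [0, -4, 6, -1, 5]
Stage 3 (AMPLIFY -1): 0*-1=0, -4*-1=4, 6*-1=-6, -1*-1=1, 5*-1=-5 -> [0, 4, -6, 1, -5]
Stage 4 (SUM): sum[0..0]=0, sum[0..1]=4, sum[0..2]=-2, sum[0..3]=-1, sum[0..4]=-6 -> [0, 4, -2, -1, -6]
Stage 5 (OFFSET -5): 0+-5=-5, 4+-5=-1, -2+-5=-7, -1+-5=-6, -6+-5=-11 -> [-5, -1, -7, -6, -11]

Answer: -5 -1 -7 -6 -11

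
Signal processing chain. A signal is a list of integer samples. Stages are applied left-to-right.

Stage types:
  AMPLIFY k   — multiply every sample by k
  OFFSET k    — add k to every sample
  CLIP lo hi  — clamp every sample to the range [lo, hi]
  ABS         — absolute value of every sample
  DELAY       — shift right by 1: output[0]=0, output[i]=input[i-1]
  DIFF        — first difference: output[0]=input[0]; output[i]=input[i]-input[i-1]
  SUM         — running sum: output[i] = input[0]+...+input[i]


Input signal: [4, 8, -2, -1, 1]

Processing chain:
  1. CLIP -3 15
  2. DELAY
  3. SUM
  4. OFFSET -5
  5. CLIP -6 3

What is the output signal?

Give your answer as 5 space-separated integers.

Input: [4, 8, -2, -1, 1]
Stage 1 (CLIP -3 15): clip(4,-3,15)=4, clip(8,-3,15)=8, clip(-2,-3,15)=-2, clip(-1,-3,15)=-1, clip(1,-3,15)=1 -> [4, 8, -2, -1, 1]
Stage 2 (DELAY): [0, 4, 8, -2, -1] = [0, 4, 8, -2, -1] -> [0, 4, 8, -2, -1]
Stage 3 (SUM): sum[0..0]=0, sum[0..1]=4, sum[0..2]=12, sum[0..3]=10, sum[0..4]=9 -> [0, 4, 12, 10, 9]
Stage 4 (OFFSET -5): 0+-5=-5, 4+-5=-1, 12+-5=7, 10+-5=5, 9+-5=4 -> [-5, -1, 7, 5, 4]
Stage 5 (CLIP -6 3): clip(-5,-6,3)=-5, clip(-1,-6,3)=-1, clip(7,-6,3)=3, clip(5,-6,3)=3, clip(4,-6,3)=3 -> [-5, -1, 3, 3, 3]

Answer: -5 -1 3 3 3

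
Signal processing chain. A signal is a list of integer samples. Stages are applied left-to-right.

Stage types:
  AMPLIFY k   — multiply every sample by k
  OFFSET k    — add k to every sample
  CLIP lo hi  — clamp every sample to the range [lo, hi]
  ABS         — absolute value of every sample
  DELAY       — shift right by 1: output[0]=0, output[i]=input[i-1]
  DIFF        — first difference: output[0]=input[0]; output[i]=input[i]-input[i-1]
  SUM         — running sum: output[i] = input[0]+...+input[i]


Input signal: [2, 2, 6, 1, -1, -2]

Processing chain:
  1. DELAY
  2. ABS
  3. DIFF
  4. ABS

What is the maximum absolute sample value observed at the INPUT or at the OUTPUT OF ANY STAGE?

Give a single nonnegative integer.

Input: [2, 2, 6, 1, -1, -2] (max |s|=6)
Stage 1 (DELAY): [0, 2, 2, 6, 1, -1] = [0, 2, 2, 6, 1, -1] -> [0, 2, 2, 6, 1, -1] (max |s|=6)
Stage 2 (ABS): |0|=0, |2|=2, |2|=2, |6|=6, |1|=1, |-1|=1 -> [0, 2, 2, 6, 1, 1] (max |s|=6)
Stage 3 (DIFF): s[0]=0, 2-0=2, 2-2=0, 6-2=4, 1-6=-5, 1-1=0 -> [0, 2, 0, 4, -5, 0] (max |s|=5)
Stage 4 (ABS): |0|=0, |2|=2, |0|=0, |4|=4, |-5|=5, |0|=0 -> [0, 2, 0, 4, 5, 0] (max |s|=5)
Overall max amplitude: 6

Answer: 6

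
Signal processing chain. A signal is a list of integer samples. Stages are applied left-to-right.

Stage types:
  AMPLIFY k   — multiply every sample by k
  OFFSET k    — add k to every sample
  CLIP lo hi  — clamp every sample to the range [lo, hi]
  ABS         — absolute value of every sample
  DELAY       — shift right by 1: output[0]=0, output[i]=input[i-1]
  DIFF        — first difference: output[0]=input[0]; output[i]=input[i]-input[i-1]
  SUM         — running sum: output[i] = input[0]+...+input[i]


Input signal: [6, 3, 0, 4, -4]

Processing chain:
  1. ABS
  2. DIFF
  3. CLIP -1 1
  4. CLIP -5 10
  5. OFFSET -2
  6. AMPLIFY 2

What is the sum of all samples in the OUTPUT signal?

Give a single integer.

Answer: -20

Derivation:
Input: [6, 3, 0, 4, -4]
Stage 1 (ABS): |6|=6, |3|=3, |0|=0, |4|=4, |-4|=4 -> [6, 3, 0, 4, 4]
Stage 2 (DIFF): s[0]=6, 3-6=-3, 0-3=-3, 4-0=4, 4-4=0 -> [6, -3, -3, 4, 0]
Stage 3 (CLIP -1 1): clip(6,-1,1)=1, clip(-3,-1,1)=-1, clip(-3,-1,1)=-1, clip(4,-1,1)=1, clip(0,-1,1)=0 -> [1, -1, -1, 1, 0]
Stage 4 (CLIP -5 10): clip(1,-5,10)=1, clip(-1,-5,10)=-1, clip(-1,-5,10)=-1, clip(1,-5,10)=1, clip(0,-5,10)=0 -> [1, -1, -1, 1, 0]
Stage 5 (OFFSET -2): 1+-2=-1, -1+-2=-3, -1+-2=-3, 1+-2=-1, 0+-2=-2 -> [-1, -3, -3, -1, -2]
Stage 6 (AMPLIFY 2): -1*2=-2, -3*2=-6, -3*2=-6, -1*2=-2, -2*2=-4 -> [-2, -6, -6, -2, -4]
Output sum: -20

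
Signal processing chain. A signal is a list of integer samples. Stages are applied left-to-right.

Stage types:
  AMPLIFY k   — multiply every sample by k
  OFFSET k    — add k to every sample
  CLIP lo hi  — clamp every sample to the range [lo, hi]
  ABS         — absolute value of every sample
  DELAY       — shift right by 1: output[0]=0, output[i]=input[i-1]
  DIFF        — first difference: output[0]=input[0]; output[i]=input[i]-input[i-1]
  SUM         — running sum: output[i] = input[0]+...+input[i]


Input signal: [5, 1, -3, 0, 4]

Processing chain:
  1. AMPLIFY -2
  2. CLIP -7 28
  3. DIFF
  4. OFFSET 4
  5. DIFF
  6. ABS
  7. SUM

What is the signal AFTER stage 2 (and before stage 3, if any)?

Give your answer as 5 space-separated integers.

Input: [5, 1, -3, 0, 4]
Stage 1 (AMPLIFY -2): 5*-2=-10, 1*-2=-2, -3*-2=6, 0*-2=0, 4*-2=-8 -> [-10, -2, 6, 0, -8]
Stage 2 (CLIP -7 28): clip(-10,-7,28)=-7, clip(-2,-7,28)=-2, clip(6,-7,28)=6, clip(0,-7,28)=0, clip(-8,-7,28)=-7 -> [-7, -2, 6, 0, -7]

Answer: -7 -2 6 0 -7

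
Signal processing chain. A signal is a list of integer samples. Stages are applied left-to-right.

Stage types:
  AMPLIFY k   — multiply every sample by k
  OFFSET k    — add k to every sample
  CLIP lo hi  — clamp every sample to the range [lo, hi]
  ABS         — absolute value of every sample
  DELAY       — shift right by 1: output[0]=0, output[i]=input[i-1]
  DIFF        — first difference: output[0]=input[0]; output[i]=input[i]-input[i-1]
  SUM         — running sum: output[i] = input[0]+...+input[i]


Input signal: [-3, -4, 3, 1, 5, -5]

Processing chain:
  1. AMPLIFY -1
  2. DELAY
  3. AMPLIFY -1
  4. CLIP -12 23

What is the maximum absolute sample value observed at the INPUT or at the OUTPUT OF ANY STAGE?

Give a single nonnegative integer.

Input: [-3, -4, 3, 1, 5, -5] (max |s|=5)
Stage 1 (AMPLIFY -1): -3*-1=3, -4*-1=4, 3*-1=-3, 1*-1=-1, 5*-1=-5, -5*-1=5 -> [3, 4, -3, -1, -5, 5] (max |s|=5)
Stage 2 (DELAY): [0, 3, 4, -3, -1, -5] = [0, 3, 4, -3, -1, -5] -> [0, 3, 4, -3, -1, -5] (max |s|=5)
Stage 3 (AMPLIFY -1): 0*-1=0, 3*-1=-3, 4*-1=-4, -3*-1=3, -1*-1=1, -5*-1=5 -> [0, -3, -4, 3, 1, 5] (max |s|=5)
Stage 4 (CLIP -12 23): clip(0,-12,23)=0, clip(-3,-12,23)=-3, clip(-4,-12,23)=-4, clip(3,-12,23)=3, clip(1,-12,23)=1, clip(5,-12,23)=5 -> [0, -3, -4, 3, 1, 5] (max |s|=5)
Overall max amplitude: 5

Answer: 5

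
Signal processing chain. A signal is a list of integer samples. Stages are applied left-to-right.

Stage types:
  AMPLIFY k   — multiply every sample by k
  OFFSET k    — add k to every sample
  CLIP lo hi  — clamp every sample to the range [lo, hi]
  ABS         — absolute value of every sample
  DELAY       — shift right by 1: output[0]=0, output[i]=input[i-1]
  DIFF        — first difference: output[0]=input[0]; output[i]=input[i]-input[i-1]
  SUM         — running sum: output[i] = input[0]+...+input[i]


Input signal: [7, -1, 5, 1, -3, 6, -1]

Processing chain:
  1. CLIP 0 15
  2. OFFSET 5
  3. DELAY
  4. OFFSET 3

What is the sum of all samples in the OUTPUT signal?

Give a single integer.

Input: [7, -1, 5, 1, -3, 6, -1]
Stage 1 (CLIP 0 15): clip(7,0,15)=7, clip(-1,0,15)=0, clip(5,0,15)=5, clip(1,0,15)=1, clip(-3,0,15)=0, clip(6,0,15)=6, clip(-1,0,15)=0 -> [7, 0, 5, 1, 0, 6, 0]
Stage 2 (OFFSET 5): 7+5=12, 0+5=5, 5+5=10, 1+5=6, 0+5=5, 6+5=11, 0+5=5 -> [12, 5, 10, 6, 5, 11, 5]
Stage 3 (DELAY): [0, 12, 5, 10, 6, 5, 11] = [0, 12, 5, 10, 6, 5, 11] -> [0, 12, 5, 10, 6, 5, 11]
Stage 4 (OFFSET 3): 0+3=3, 12+3=15, 5+3=8, 10+3=13, 6+3=9, 5+3=8, 11+3=14 -> [3, 15, 8, 13, 9, 8, 14]
Output sum: 70

Answer: 70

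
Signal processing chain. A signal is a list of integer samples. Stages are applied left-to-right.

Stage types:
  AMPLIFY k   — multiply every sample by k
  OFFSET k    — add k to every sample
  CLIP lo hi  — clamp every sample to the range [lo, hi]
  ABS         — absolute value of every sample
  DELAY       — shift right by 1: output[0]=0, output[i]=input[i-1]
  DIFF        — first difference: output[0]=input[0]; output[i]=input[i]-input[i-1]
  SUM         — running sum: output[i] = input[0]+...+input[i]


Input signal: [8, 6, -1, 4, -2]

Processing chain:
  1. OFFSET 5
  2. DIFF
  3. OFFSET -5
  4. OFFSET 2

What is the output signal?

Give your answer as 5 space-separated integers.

Answer: 10 -5 -10 2 -9

Derivation:
Input: [8, 6, -1, 4, -2]
Stage 1 (OFFSET 5): 8+5=13, 6+5=11, -1+5=4, 4+5=9, -2+5=3 -> [13, 11, 4, 9, 3]
Stage 2 (DIFF): s[0]=13, 11-13=-2, 4-11=-7, 9-4=5, 3-9=-6 -> [13, -2, -7, 5, -6]
Stage 3 (OFFSET -5): 13+-5=8, -2+-5=-7, -7+-5=-12, 5+-5=0, -6+-5=-11 -> [8, -7, -12, 0, -11]
Stage 4 (OFFSET 2): 8+2=10, -7+2=-5, -12+2=-10, 0+2=2, -11+2=-9 -> [10, -5, -10, 2, -9]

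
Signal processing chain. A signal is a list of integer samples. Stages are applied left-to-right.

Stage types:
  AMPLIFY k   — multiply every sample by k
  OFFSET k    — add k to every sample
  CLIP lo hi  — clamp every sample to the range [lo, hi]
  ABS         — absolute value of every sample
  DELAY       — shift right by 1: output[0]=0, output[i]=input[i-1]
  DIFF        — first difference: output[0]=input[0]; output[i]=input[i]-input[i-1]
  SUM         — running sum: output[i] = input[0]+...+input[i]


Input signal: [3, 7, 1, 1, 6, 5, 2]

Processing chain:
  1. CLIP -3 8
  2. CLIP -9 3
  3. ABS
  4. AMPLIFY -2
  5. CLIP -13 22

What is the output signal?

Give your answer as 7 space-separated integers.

Input: [3, 7, 1, 1, 6, 5, 2]
Stage 1 (CLIP -3 8): clip(3,-3,8)=3, clip(7,-3,8)=7, clip(1,-3,8)=1, clip(1,-3,8)=1, clip(6,-3,8)=6, clip(5,-3,8)=5, clip(2,-3,8)=2 -> [3, 7, 1, 1, 6, 5, 2]
Stage 2 (CLIP -9 3): clip(3,-9,3)=3, clip(7,-9,3)=3, clip(1,-9,3)=1, clip(1,-9,3)=1, clip(6,-9,3)=3, clip(5,-9,3)=3, clip(2,-9,3)=2 -> [3, 3, 1, 1, 3, 3, 2]
Stage 3 (ABS): |3|=3, |3|=3, |1|=1, |1|=1, |3|=3, |3|=3, |2|=2 -> [3, 3, 1, 1, 3, 3, 2]
Stage 4 (AMPLIFY -2): 3*-2=-6, 3*-2=-6, 1*-2=-2, 1*-2=-2, 3*-2=-6, 3*-2=-6, 2*-2=-4 -> [-6, -6, -2, -2, -6, -6, -4]
Stage 5 (CLIP -13 22): clip(-6,-13,22)=-6, clip(-6,-13,22)=-6, clip(-2,-13,22)=-2, clip(-2,-13,22)=-2, clip(-6,-13,22)=-6, clip(-6,-13,22)=-6, clip(-4,-13,22)=-4 -> [-6, -6, -2, -2, -6, -6, -4]

Answer: -6 -6 -2 -2 -6 -6 -4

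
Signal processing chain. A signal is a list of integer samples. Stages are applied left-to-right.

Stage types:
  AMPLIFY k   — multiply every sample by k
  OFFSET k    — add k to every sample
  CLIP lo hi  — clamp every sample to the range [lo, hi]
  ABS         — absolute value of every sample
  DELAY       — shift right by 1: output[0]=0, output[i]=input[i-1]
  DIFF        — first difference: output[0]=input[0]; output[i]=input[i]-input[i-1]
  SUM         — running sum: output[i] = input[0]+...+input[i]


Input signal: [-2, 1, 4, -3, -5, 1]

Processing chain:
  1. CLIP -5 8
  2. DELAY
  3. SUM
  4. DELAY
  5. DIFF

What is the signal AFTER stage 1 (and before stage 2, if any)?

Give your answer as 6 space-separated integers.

Input: [-2, 1, 4, -3, -5, 1]
Stage 1 (CLIP -5 8): clip(-2,-5,8)=-2, clip(1,-5,8)=1, clip(4,-5,8)=4, clip(-3,-5,8)=-3, clip(-5,-5,8)=-5, clip(1,-5,8)=1 -> [-2, 1, 4, -3, -5, 1]

Answer: -2 1 4 -3 -5 1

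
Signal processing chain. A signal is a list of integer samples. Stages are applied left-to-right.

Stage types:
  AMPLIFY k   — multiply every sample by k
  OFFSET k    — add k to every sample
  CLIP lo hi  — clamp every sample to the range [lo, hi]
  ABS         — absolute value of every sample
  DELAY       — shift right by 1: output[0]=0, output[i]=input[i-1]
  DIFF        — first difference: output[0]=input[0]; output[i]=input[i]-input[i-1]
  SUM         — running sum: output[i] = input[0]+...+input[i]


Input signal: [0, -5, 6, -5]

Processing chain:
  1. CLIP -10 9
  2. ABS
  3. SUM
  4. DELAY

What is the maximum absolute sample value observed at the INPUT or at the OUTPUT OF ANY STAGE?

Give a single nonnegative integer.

Answer: 16

Derivation:
Input: [0, -5, 6, -5] (max |s|=6)
Stage 1 (CLIP -10 9): clip(0,-10,9)=0, clip(-5,-10,9)=-5, clip(6,-10,9)=6, clip(-5,-10,9)=-5 -> [0, -5, 6, -5] (max |s|=6)
Stage 2 (ABS): |0|=0, |-5|=5, |6|=6, |-5|=5 -> [0, 5, 6, 5] (max |s|=6)
Stage 3 (SUM): sum[0..0]=0, sum[0..1]=5, sum[0..2]=11, sum[0..3]=16 -> [0, 5, 11, 16] (max |s|=16)
Stage 4 (DELAY): [0, 0, 5, 11] = [0, 0, 5, 11] -> [0, 0, 5, 11] (max |s|=11)
Overall max amplitude: 16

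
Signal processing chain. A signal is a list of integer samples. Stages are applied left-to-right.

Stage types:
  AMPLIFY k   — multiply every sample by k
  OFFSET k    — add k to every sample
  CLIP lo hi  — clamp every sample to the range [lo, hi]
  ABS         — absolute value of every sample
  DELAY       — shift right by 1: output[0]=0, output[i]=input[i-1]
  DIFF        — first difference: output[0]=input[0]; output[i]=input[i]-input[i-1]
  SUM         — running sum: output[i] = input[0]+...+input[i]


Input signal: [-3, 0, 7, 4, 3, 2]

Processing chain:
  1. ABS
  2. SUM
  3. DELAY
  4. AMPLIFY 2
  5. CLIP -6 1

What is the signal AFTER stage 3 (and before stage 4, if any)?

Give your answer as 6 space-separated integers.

Input: [-3, 0, 7, 4, 3, 2]
Stage 1 (ABS): |-3|=3, |0|=0, |7|=7, |4|=4, |3|=3, |2|=2 -> [3, 0, 7, 4, 3, 2]
Stage 2 (SUM): sum[0..0]=3, sum[0..1]=3, sum[0..2]=10, sum[0..3]=14, sum[0..4]=17, sum[0..5]=19 -> [3, 3, 10, 14, 17, 19]
Stage 3 (DELAY): [0, 3, 3, 10, 14, 17] = [0, 3, 3, 10, 14, 17] -> [0, 3, 3, 10, 14, 17]

Answer: 0 3 3 10 14 17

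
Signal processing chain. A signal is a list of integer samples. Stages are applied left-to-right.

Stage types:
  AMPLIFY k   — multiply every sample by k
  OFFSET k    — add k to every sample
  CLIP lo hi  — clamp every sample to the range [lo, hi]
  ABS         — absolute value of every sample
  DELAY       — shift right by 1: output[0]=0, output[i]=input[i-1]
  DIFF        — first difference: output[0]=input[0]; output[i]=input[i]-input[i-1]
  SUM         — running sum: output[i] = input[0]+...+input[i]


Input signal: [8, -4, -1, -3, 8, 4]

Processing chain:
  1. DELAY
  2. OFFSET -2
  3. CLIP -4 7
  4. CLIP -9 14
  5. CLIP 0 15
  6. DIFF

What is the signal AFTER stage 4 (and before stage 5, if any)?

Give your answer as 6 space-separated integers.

Input: [8, -4, -1, -3, 8, 4]
Stage 1 (DELAY): [0, 8, -4, -1, -3, 8] = [0, 8, -4, -1, -3, 8] -> [0, 8, -4, -1, -3, 8]
Stage 2 (OFFSET -2): 0+-2=-2, 8+-2=6, -4+-2=-6, -1+-2=-3, -3+-2=-5, 8+-2=6 -> [-2, 6, -6, -3, -5, 6]
Stage 3 (CLIP -4 7): clip(-2,-4,7)=-2, clip(6,-4,7)=6, clip(-6,-4,7)=-4, clip(-3,-4,7)=-3, clip(-5,-4,7)=-4, clip(6,-4,7)=6 -> [-2, 6, -4, -3, -4, 6]
Stage 4 (CLIP -9 14): clip(-2,-9,14)=-2, clip(6,-9,14)=6, clip(-4,-9,14)=-4, clip(-3,-9,14)=-3, clip(-4,-9,14)=-4, clip(6,-9,14)=6 -> [-2, 6, -4, -3, -4, 6]

Answer: -2 6 -4 -3 -4 6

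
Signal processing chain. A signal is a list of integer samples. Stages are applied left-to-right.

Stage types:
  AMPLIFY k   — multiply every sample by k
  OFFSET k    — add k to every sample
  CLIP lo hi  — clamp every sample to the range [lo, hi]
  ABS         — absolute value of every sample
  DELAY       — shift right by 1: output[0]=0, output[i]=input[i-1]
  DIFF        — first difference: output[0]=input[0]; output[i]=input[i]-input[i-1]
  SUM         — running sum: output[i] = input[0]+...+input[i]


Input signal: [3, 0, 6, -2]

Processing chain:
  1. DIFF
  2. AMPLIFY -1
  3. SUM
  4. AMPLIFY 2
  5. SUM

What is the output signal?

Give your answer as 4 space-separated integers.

Answer: -6 -6 -18 -14

Derivation:
Input: [3, 0, 6, -2]
Stage 1 (DIFF): s[0]=3, 0-3=-3, 6-0=6, -2-6=-8 -> [3, -3, 6, -8]
Stage 2 (AMPLIFY -1): 3*-1=-3, -3*-1=3, 6*-1=-6, -8*-1=8 -> [-3, 3, -6, 8]
Stage 3 (SUM): sum[0..0]=-3, sum[0..1]=0, sum[0..2]=-6, sum[0..3]=2 -> [-3, 0, -6, 2]
Stage 4 (AMPLIFY 2): -3*2=-6, 0*2=0, -6*2=-12, 2*2=4 -> [-6, 0, -12, 4]
Stage 5 (SUM): sum[0..0]=-6, sum[0..1]=-6, sum[0..2]=-18, sum[0..3]=-14 -> [-6, -6, -18, -14]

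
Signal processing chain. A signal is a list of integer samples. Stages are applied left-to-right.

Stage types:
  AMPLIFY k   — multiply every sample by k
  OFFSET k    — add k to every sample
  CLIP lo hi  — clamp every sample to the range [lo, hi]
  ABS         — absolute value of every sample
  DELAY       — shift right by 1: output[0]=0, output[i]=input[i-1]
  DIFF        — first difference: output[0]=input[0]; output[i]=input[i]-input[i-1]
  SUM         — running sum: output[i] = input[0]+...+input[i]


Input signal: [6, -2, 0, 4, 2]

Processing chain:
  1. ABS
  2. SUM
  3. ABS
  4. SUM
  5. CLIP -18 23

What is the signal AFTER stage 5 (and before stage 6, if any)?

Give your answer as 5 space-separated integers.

Input: [6, -2, 0, 4, 2]
Stage 1 (ABS): |6|=6, |-2|=2, |0|=0, |4|=4, |2|=2 -> [6, 2, 0, 4, 2]
Stage 2 (SUM): sum[0..0]=6, sum[0..1]=8, sum[0..2]=8, sum[0..3]=12, sum[0..4]=14 -> [6, 8, 8, 12, 14]
Stage 3 (ABS): |6|=6, |8|=8, |8|=8, |12|=12, |14|=14 -> [6, 8, 8, 12, 14]
Stage 4 (SUM): sum[0..0]=6, sum[0..1]=14, sum[0..2]=22, sum[0..3]=34, sum[0..4]=48 -> [6, 14, 22, 34, 48]
Stage 5 (CLIP -18 23): clip(6,-18,23)=6, clip(14,-18,23)=14, clip(22,-18,23)=22, clip(34,-18,23)=23, clip(48,-18,23)=23 -> [6, 14, 22, 23, 23]

Answer: 6 14 22 23 23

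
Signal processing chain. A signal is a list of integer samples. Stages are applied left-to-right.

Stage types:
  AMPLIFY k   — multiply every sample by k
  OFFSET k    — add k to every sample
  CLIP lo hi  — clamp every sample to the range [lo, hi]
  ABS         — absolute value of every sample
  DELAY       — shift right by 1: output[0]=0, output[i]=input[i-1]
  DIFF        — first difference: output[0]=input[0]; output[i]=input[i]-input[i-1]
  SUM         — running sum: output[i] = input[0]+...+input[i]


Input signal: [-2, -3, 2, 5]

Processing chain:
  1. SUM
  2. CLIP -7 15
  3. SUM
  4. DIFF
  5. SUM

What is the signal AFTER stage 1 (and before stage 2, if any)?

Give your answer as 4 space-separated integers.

Answer: -2 -5 -3 2

Derivation:
Input: [-2, -3, 2, 5]
Stage 1 (SUM): sum[0..0]=-2, sum[0..1]=-5, sum[0..2]=-3, sum[0..3]=2 -> [-2, -5, -3, 2]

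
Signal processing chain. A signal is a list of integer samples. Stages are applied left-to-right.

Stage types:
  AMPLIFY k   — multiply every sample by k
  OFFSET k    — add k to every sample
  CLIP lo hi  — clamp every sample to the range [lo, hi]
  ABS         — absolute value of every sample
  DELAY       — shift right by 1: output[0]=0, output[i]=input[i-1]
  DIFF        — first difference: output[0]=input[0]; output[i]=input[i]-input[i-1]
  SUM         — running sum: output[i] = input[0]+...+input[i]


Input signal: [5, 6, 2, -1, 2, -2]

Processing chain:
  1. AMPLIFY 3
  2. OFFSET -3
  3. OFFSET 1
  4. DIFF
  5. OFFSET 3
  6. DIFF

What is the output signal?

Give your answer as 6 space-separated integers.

Input: [5, 6, 2, -1, 2, -2]
Stage 1 (AMPLIFY 3): 5*3=15, 6*3=18, 2*3=6, -1*3=-3, 2*3=6, -2*3=-6 -> [15, 18, 6, -3, 6, -6]
Stage 2 (OFFSET -3): 15+-3=12, 18+-3=15, 6+-3=3, -3+-3=-6, 6+-3=3, -6+-3=-9 -> [12, 15, 3, -6, 3, -9]
Stage 3 (OFFSET 1): 12+1=13, 15+1=16, 3+1=4, -6+1=-5, 3+1=4, -9+1=-8 -> [13, 16, 4, -5, 4, -8]
Stage 4 (DIFF): s[0]=13, 16-13=3, 4-16=-12, -5-4=-9, 4--5=9, -8-4=-12 -> [13, 3, -12, -9, 9, -12]
Stage 5 (OFFSET 3): 13+3=16, 3+3=6, -12+3=-9, -9+3=-6, 9+3=12, -12+3=-9 -> [16, 6, -9, -6, 12, -9]
Stage 6 (DIFF): s[0]=16, 6-16=-10, -9-6=-15, -6--9=3, 12--6=18, -9-12=-21 -> [16, -10, -15, 3, 18, -21]

Answer: 16 -10 -15 3 18 -21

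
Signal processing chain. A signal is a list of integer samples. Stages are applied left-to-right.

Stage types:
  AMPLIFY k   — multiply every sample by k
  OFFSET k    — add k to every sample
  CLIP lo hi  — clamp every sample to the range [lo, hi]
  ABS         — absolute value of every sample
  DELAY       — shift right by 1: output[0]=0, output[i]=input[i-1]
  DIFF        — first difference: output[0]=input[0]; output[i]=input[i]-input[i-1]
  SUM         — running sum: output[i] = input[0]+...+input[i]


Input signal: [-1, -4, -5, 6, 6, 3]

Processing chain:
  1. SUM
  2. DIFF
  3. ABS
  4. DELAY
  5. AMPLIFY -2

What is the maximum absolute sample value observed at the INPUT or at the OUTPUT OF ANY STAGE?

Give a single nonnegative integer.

Answer: 12

Derivation:
Input: [-1, -4, -5, 6, 6, 3] (max |s|=6)
Stage 1 (SUM): sum[0..0]=-1, sum[0..1]=-5, sum[0..2]=-10, sum[0..3]=-4, sum[0..4]=2, sum[0..5]=5 -> [-1, -5, -10, -4, 2, 5] (max |s|=10)
Stage 2 (DIFF): s[0]=-1, -5--1=-4, -10--5=-5, -4--10=6, 2--4=6, 5-2=3 -> [-1, -4, -5, 6, 6, 3] (max |s|=6)
Stage 3 (ABS): |-1|=1, |-4|=4, |-5|=5, |6|=6, |6|=6, |3|=3 -> [1, 4, 5, 6, 6, 3] (max |s|=6)
Stage 4 (DELAY): [0, 1, 4, 5, 6, 6] = [0, 1, 4, 5, 6, 6] -> [0, 1, 4, 5, 6, 6] (max |s|=6)
Stage 5 (AMPLIFY -2): 0*-2=0, 1*-2=-2, 4*-2=-8, 5*-2=-10, 6*-2=-12, 6*-2=-12 -> [0, -2, -8, -10, -12, -12] (max |s|=12)
Overall max amplitude: 12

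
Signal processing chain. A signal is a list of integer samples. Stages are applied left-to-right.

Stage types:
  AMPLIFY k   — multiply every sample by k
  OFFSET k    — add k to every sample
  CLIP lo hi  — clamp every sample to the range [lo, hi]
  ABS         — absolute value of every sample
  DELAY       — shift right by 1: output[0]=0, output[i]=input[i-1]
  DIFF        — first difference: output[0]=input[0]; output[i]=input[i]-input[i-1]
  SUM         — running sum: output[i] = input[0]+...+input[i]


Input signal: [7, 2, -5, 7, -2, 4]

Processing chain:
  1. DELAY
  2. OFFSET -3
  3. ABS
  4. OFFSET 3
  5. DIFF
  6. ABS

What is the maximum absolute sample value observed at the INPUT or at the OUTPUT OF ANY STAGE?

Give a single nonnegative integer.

Answer: 11

Derivation:
Input: [7, 2, -5, 7, -2, 4] (max |s|=7)
Stage 1 (DELAY): [0, 7, 2, -5, 7, -2] = [0, 7, 2, -5, 7, -2] -> [0, 7, 2, -5, 7, -2] (max |s|=7)
Stage 2 (OFFSET -3): 0+-3=-3, 7+-3=4, 2+-3=-1, -5+-3=-8, 7+-3=4, -2+-3=-5 -> [-3, 4, -1, -8, 4, -5] (max |s|=8)
Stage 3 (ABS): |-3|=3, |4|=4, |-1|=1, |-8|=8, |4|=4, |-5|=5 -> [3, 4, 1, 8, 4, 5] (max |s|=8)
Stage 4 (OFFSET 3): 3+3=6, 4+3=7, 1+3=4, 8+3=11, 4+3=7, 5+3=8 -> [6, 7, 4, 11, 7, 8] (max |s|=11)
Stage 5 (DIFF): s[0]=6, 7-6=1, 4-7=-3, 11-4=7, 7-11=-4, 8-7=1 -> [6, 1, -3, 7, -4, 1] (max |s|=7)
Stage 6 (ABS): |6|=6, |1|=1, |-3|=3, |7|=7, |-4|=4, |1|=1 -> [6, 1, 3, 7, 4, 1] (max |s|=7)
Overall max amplitude: 11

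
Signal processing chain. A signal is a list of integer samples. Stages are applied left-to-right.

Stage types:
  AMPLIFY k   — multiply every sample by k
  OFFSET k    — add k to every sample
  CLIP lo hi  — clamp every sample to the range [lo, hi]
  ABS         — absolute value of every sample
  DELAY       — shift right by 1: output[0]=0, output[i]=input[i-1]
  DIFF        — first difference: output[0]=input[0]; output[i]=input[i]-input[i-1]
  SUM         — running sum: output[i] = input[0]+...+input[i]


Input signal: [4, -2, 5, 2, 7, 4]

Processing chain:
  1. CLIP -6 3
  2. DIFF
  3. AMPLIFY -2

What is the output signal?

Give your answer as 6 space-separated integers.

Answer: -6 10 -10 2 -2 0

Derivation:
Input: [4, -2, 5, 2, 7, 4]
Stage 1 (CLIP -6 3): clip(4,-6,3)=3, clip(-2,-6,3)=-2, clip(5,-6,3)=3, clip(2,-6,3)=2, clip(7,-6,3)=3, clip(4,-6,3)=3 -> [3, -2, 3, 2, 3, 3]
Stage 2 (DIFF): s[0]=3, -2-3=-5, 3--2=5, 2-3=-1, 3-2=1, 3-3=0 -> [3, -5, 5, -1, 1, 0]
Stage 3 (AMPLIFY -2): 3*-2=-6, -5*-2=10, 5*-2=-10, -1*-2=2, 1*-2=-2, 0*-2=0 -> [-6, 10, -10, 2, -2, 0]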